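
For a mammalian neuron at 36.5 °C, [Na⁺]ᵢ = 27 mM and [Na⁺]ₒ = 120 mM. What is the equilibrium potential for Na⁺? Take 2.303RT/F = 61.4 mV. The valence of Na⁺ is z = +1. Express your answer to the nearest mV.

E = (61.4/z) · log₁₀([Na⁺]_out/[Na⁺]_in) with z = +1.
= (61.4/1) · log₁₀(120/27) = 61.40 · log₁₀(4.444)
= 61.40 · (0.6478) = 39.78 mV

40 mV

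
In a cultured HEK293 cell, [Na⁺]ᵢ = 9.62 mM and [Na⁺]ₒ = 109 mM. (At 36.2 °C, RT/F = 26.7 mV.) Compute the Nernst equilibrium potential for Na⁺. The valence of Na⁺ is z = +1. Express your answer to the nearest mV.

65 mV

E = (26.7/z) · ln([Na⁺]_out/[Na⁺]_in) with z = +1.
= (26.7/1) · ln(109/9.62) = 26.70 · ln(11.33)
= 26.70 · (2.4275) = 64.81 mV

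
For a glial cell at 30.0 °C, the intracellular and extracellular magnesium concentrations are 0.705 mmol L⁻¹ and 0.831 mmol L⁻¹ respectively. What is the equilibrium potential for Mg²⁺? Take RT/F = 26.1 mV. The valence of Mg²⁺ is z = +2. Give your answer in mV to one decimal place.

2.1 mV

E = (26.1/z) · ln([Mg²⁺]_out/[Mg²⁺]_in) with z = +2.
= (26.1/2) · ln(0.831/0.705) = 13.05 · ln(1.179)
= 13.05 · (0.1644) = 2.15 mV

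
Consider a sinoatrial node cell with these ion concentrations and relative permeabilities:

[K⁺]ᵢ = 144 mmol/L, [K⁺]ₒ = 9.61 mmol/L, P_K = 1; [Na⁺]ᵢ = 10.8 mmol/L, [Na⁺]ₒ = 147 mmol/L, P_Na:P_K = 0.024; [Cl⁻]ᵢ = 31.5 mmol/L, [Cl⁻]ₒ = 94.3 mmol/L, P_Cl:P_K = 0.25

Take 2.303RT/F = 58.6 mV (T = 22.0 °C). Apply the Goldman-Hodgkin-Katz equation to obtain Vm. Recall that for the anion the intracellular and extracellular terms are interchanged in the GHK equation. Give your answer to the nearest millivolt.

-53 mV

Vm = 58.6 · log₁₀[(Σ P·[cation]ₒ + Σ P·[anion]ᵢ) / (Σ P·[cation]ᵢ + Σ P·[anion]ₒ)]
Numerator = 1×9.61 + 0.024×147 + 0.25×31.5 = 21.01
Denominator = 1×144 + 0.024×10.8 + 0.25×94.3 = 167.8
Vm = 58.6 · log₁₀(0.1252) = 58.6 × (-0.9024) = -52.88 mV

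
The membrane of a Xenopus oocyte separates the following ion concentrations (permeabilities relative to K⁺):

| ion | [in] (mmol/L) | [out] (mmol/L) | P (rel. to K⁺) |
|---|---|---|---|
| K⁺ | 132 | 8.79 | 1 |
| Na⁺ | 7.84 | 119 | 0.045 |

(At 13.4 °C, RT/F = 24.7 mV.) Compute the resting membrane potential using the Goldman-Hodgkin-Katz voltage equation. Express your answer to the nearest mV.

Vm = 24.7 · ln[(Σ P·[cation]ₒ + Σ P·[anion]ᵢ) / (Σ P·[cation]ᵢ + Σ P·[anion]ₒ)]
Numerator = 1×8.79 + 0.045×119 = 14.14
Denominator = 1×132 + 0.045×7.84 = 132.4
Vm = 24.7 · ln(0.10687) = 24.7 × (-2.2361) = -55.23 mV

-55 mV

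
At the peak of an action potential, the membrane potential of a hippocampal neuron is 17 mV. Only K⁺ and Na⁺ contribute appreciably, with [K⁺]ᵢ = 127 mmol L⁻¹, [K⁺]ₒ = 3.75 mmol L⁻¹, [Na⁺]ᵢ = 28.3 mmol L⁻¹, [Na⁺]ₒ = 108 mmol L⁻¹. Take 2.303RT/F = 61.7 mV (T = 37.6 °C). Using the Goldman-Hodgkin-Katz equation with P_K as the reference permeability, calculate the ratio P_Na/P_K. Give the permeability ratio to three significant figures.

Let α = P_Na/P_K. GHK: Vm = 61.7·log₁₀[(Kₒ + α·Naₒ)/(Kᵢ + α·Naᵢ)].
10^(Vm/61.7) = 10^(17.0/61.7) = 1.8859
So 1.8859·(Kᵢ + α·Naᵢ) = Kₒ + α·Naₒ → α = (1.8859·127.0 − 3.75) / (108.0 − 1.8859·28.3)
α = (239.5 − 3.75) / (108.0 − 53.37) = 235.8/54.63 = 4.316

4.32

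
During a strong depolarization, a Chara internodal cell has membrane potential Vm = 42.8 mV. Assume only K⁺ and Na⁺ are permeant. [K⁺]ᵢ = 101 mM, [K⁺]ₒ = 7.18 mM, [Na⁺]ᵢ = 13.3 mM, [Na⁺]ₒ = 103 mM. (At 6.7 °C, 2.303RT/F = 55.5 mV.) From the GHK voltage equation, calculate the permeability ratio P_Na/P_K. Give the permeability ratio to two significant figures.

24

Let α = P_Na/P_K. GHK: Vm = 55.5·log₁₀[(Kₒ + α·Naₒ)/(Kᵢ + α·Naᵢ)].
10^(Vm/55.5) = 10^(42.8/55.5) = 5.9043
So 5.9043·(Kᵢ + α·Naᵢ) = Kₒ + α·Naₒ → α = (5.9043·101.0 − 7.18) / (103.0 − 5.9043·13.3)
α = (596.3 − 7.18) / (103.0 − 78.53) = 589.2/24.47 = 24.07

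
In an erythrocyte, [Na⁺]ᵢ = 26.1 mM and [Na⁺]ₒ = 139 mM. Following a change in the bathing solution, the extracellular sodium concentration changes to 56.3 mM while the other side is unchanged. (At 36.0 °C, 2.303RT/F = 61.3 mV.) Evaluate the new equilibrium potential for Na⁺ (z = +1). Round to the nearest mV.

After the shift: [Na⁺]_out = 56.3, [Na⁺]_in = 26.1 mM.
E_new = (61.3/1)·log₁₀(56.3/26.1) = 61.30 · (0.3339) = 20.47 mV

20 mV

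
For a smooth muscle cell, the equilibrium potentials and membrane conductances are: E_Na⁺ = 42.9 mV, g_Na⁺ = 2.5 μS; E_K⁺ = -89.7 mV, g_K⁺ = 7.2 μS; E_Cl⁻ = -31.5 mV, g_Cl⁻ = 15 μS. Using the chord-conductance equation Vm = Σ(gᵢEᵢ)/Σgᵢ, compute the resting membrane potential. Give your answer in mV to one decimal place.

Σ gᵢEᵢ = 2.5·(42.9) + 7.2·(-89.7) + 15·(-31.5) = -1011.09
Σ gᵢ = 2.5 + 7.2 + 15 = 24.7
Vm = -1011.09 / 24.7 = -40.93 mV

-40.9 mV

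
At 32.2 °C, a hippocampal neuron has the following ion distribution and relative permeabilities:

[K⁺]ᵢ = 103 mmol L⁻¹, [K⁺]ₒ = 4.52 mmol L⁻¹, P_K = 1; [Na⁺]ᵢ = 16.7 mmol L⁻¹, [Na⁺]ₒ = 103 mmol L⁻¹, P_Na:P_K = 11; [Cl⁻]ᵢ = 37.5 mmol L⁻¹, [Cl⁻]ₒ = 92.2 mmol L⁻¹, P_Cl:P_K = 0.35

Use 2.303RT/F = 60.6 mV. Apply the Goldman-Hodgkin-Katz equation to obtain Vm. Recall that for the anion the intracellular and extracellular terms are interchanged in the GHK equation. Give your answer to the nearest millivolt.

34 mV

Vm = 60.6 · log₁₀[(Σ P·[cation]ₒ + Σ P·[anion]ᵢ) / (Σ P·[cation]ᵢ + Σ P·[anion]ₒ)]
Numerator = 1×4.52 + 11×103 + 0.35×37.5 = 1151
Denominator = 1×103 + 11×16.7 + 0.35×92.2 = 319
Vm = 60.6 · log₁₀(3.6074) = 60.6 × (0.5572) = 33.77 mV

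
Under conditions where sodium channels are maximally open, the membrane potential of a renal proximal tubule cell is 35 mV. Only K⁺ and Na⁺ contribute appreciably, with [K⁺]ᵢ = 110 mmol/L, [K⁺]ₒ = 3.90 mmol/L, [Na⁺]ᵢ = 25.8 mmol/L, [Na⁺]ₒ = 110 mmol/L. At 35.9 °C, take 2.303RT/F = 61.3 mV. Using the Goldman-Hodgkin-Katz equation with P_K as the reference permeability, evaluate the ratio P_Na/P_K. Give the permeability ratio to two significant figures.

29

Let α = P_Na/P_K. GHK: Vm = 61.3·log₁₀[(Kₒ + α·Naₒ)/(Kᵢ + α·Naᵢ)].
10^(Vm/61.3) = 10^(35.0/61.3) = 3.7236
So 3.7236·(Kᵢ + α·Naᵢ) = Kₒ + α·Naₒ → α = (3.7236·110.0 − 3.9) / (110.0 − 3.7236·25.8)
α = (409.6 − 3.9) / (110.0 − 96.07) = 405.7/13.93 = 29.12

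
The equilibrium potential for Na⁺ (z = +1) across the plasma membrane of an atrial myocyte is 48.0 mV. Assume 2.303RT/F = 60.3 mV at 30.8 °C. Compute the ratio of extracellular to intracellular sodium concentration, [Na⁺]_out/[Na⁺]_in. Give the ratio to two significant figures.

log₁₀([out]/[in]) = E·z/(60.3) = 48.0 × 1 / 60.3 = 0.7960
[out]/[in] = 10^(0.7960) = 6.252

6.3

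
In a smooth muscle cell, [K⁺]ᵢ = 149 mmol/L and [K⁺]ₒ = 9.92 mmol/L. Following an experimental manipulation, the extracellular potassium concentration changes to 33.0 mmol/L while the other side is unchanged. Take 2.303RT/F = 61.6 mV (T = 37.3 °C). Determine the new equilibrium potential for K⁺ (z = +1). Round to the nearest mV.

After the shift: [K⁺]_out = 33.0, [K⁺]_in = 149 mmol/L.
E_new = (61.6/1)·log₁₀(33.0/149) = 61.60 · (-0.6547) = -40.33 mV

-40 mV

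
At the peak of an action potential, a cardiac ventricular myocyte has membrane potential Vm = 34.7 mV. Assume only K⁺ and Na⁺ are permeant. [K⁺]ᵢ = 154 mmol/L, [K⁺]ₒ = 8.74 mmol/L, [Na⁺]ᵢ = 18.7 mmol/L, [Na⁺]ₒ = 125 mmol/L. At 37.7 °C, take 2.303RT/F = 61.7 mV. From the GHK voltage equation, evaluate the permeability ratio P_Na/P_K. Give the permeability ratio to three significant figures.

Let α = P_Na/P_K. GHK: Vm = 61.7·log₁₀[(Kₒ + α·Naₒ)/(Kᵢ + α·Naᵢ)].
10^(Vm/61.7) = 10^(34.7/61.7) = 3.6509
So 3.6509·(Kᵢ + α·Naᵢ) = Kₒ + α·Naₒ → α = (3.6509·154.0 − 8.74) / (125.0 − 3.6509·18.7)
α = (562.2 − 8.74) / (125.0 − 68.27) = 553.5/56.73 = 9.757

9.76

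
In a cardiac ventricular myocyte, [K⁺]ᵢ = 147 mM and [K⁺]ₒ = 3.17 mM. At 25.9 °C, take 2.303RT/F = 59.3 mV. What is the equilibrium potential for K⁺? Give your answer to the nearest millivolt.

-99 mV

E = (59.3/z) · log₁₀([K⁺]_out/[K⁺]_in) with z = +1.
= (59.3/1) · log₁₀(3.17/147) = 59.30 · log₁₀(0.02156)
= 59.30 · (-1.6663) = -98.81 mV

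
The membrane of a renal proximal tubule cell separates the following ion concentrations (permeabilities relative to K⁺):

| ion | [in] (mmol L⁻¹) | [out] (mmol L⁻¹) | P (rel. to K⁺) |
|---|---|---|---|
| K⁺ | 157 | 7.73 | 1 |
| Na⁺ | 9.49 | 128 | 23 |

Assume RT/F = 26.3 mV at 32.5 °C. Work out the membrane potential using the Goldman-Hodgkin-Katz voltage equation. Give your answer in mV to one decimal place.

54.2 mV

Vm = 26.3 · ln[(Σ P·[cation]ₒ + Σ P·[anion]ᵢ) / (Σ P·[cation]ᵢ + Σ P·[anion]ₒ)]
Numerator = 1×7.73 + 23×128 = 2952
Denominator = 1×157 + 23×9.49 = 375.3
Vm = 26.3 · ln(7.8656) = 26.3 × (2.0625) = 54.24 mV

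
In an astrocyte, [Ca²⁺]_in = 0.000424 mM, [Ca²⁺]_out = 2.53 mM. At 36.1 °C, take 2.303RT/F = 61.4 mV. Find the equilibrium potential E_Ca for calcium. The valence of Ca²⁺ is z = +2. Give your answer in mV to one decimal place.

E = (61.4/z) · log₁₀([Ca²⁺]_out/[Ca²⁺]_in) with z = +2.
= (61.4/2) · log₁₀(2.53/0.000424) = 30.70 · log₁₀(5967)
= 30.70 · (3.7758) = 115.92 mV

115.9 mV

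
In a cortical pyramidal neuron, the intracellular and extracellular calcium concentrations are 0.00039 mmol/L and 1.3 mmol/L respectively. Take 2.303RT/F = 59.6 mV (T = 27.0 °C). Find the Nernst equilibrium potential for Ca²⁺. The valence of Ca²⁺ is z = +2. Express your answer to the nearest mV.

105 mV

E = (59.6/z) · log₁₀([Ca²⁺]_out/[Ca²⁺]_in) with z = +2.
= (59.6/2) · log₁₀(1.3/0.00039) = 29.80 · log₁₀(3333)
= 29.80 · (3.5229) = 104.98 mV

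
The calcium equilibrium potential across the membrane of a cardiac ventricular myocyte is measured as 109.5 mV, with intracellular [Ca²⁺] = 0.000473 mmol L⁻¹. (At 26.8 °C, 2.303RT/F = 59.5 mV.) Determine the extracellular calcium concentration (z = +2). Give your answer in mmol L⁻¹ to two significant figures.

Nernst: E = (59.5/2) · log₁₀([out]/[in]), so log₁₀([out]/[in]) = 109.5 × 2 / 59.5 = 3.6807.
[out]/[in] = 10^(3.6807) = 4794.
[out] = 4794 × 0.000473 = 2.267 mmol L⁻¹.

2.3 mmol L⁻¹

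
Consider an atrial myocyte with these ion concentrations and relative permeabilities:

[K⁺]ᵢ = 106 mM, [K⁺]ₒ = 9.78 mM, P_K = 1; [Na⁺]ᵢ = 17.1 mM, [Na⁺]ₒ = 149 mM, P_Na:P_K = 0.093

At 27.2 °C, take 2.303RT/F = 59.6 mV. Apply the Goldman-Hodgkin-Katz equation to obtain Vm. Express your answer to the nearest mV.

Vm = 59.6 · log₁₀[(Σ P·[cation]ₒ + Σ P·[anion]ᵢ) / (Σ P·[cation]ᵢ + Σ P·[anion]ₒ)]
Numerator = 1×9.78 + 0.093×149 = 23.64
Denominator = 1×106 + 0.093×17.1 = 107.6
Vm = 59.6 · log₁₀(0.21969) = 59.6 × (-0.6582) = -39.23 mV

-39 mV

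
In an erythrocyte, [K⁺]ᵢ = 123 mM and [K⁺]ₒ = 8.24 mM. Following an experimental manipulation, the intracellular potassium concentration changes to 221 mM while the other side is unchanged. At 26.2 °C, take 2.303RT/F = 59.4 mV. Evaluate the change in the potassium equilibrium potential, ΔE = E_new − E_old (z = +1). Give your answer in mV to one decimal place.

-15.1 mV

E_old = (59.4/1)·log₁₀(8.24/123) = -69.73 mV
E_new = (59.4/1)·log₁₀(8.24/221) = -84.85 mV
ΔE = -84.85 − (-69.73) = -15.12 mV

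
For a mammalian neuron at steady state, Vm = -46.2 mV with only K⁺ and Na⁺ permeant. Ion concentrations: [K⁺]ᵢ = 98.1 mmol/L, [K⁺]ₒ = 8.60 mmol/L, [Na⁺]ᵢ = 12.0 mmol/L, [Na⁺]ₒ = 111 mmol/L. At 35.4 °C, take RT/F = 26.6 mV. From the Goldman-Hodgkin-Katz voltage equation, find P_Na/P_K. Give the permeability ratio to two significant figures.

Let α = P_Na/P_K. GHK: Vm = 26.6·ln[(Kₒ + α·Naₒ)/(Kᵢ + α·Naᵢ)].
e^(Vm/26.6) = e^(-46.2/26.6) = 0.17608
So 0.17608·(Kᵢ + α·Naᵢ) = Kₒ + α·Naₒ → α = (0.17608·98.1 − 8.6) / (111.0 − 0.17608·12.0)
α = (17.27 − 8.6) / (111.0 − 2.113) = 8.673/108.9 = 0.07965

0.080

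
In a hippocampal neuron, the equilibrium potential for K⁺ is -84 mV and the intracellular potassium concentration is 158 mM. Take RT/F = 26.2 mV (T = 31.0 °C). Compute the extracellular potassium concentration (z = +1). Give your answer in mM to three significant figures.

Nernst: E = (26.2/1) · ln([out]/[in]), so ln([out]/[in]) = -84.0 × 1 / 26.2 = -3.2061.
[out]/[in] = e^(-3.2061) = 0.04051.
[out] = 0.04051 × 158 = 6.401 mM.

6.40 mM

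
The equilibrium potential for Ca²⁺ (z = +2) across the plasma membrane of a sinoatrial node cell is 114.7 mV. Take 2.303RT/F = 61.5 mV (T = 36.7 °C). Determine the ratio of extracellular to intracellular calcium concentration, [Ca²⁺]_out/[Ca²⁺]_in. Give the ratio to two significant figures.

5400

log₁₀([out]/[in]) = E·z/(61.5) = 114.7 × 2 / 61.5 = 3.7301
[out]/[in] = 10^(3.7301) = 5371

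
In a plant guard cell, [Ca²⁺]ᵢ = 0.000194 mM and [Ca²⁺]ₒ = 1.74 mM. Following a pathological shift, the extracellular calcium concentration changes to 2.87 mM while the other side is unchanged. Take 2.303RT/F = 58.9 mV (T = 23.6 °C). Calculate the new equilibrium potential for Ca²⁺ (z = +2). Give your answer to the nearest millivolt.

123 mV

After the shift: [Ca²⁺]_out = 2.87, [Ca²⁺]_in = 0.000194 mM.
E_new = (58.9/2)·log₁₀(2.87/0.000194) = 29.45 · (4.1701) = 122.81 mV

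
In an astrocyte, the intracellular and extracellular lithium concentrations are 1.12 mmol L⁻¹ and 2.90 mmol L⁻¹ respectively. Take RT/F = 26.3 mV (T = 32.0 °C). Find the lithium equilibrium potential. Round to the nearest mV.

25 mV

E = (26.3/z) · ln([Li⁺]_out/[Li⁺]_in) with z = +1.
= (26.3/1) · ln(2.90/1.12) = 26.30 · ln(2.589)
= 26.30 · (0.9514) = 25.02 mV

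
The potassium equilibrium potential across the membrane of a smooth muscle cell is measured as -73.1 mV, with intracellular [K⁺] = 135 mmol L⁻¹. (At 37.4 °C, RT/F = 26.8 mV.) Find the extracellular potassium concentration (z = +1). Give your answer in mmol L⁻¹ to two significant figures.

8.8 mmol L⁻¹

Nernst: E = (26.8/1) · ln([out]/[in]), so ln([out]/[in]) = -73.1 × 1 / 26.8 = -2.7276.
[out]/[in] = e^(-2.7276) = 0.06538.
[out] = 0.06538 × 135 = 8.826 mmol L⁻¹.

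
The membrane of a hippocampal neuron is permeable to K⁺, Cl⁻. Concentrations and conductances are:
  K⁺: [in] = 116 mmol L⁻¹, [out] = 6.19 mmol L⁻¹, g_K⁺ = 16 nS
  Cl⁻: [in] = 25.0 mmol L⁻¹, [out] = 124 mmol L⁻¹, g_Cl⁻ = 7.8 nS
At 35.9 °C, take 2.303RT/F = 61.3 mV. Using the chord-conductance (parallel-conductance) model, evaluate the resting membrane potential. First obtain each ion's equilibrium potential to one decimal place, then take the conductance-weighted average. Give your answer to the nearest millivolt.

-66 mV

E_K⁺ = (61.3/1)·log₁₀(6.19/116) = -78.0 mV
E_Cl⁻ = (61.3/-1)·log₁₀(124/25.0) = -42.6 mV
Vm = (Σ gᵢEᵢ)/(Σ gᵢ) = (16·-78.0 + 7.8·-42.6) / (16 + 7.8)
= -1580.28 / 23.8 = -66.40 mV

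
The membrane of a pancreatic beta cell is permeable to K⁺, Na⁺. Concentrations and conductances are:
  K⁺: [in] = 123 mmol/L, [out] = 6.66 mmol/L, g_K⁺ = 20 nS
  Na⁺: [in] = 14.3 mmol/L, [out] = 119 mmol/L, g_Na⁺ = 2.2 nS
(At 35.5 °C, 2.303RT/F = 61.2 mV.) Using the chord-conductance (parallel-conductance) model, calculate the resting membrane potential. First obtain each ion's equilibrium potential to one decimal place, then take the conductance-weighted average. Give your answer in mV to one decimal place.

-64.2 mV

E_K⁺ = (61.2/1)·log₁₀(6.66/123) = -77.5 mV
E_Na⁺ = (61.2/1)·log₁₀(119/14.3) = 56.3 mV
Vm = (Σ gᵢEᵢ)/(Σ gᵢ) = (20·-77.5 + 2.2·56.3) / (20 + 2.2)
= -1426.14 / 22.2 = -64.24 mV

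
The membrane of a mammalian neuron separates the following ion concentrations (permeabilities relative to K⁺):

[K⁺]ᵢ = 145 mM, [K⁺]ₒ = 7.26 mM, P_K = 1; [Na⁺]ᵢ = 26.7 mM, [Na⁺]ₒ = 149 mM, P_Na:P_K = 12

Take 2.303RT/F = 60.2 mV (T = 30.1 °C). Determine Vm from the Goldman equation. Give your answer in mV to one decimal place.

35.3 mV

Vm = 60.2 · log₁₀[(Σ P·[cation]ₒ + Σ P·[anion]ᵢ) / (Σ P·[cation]ᵢ + Σ P·[anion]ₒ)]
Numerator = 1×7.26 + 12×149 = 1795
Denominator = 1×145 + 12×26.7 = 465.4
Vm = 60.2 · log₁₀(3.8575) = 60.2 × (0.5863) = 35.30 mV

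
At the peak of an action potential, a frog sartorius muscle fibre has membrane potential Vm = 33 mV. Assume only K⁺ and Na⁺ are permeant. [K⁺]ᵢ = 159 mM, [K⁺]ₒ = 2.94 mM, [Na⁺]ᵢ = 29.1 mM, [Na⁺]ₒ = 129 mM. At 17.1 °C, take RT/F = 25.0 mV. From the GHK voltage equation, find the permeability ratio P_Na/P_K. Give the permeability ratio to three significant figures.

29.5

Let α = P_Na/P_K. GHK: Vm = 25.0·ln[(Kₒ + α·Naₒ)/(Kᵢ + α·Naᵢ)].
e^(Vm/25.0) = e^(33.0/25.0) = 3.7434
So 3.7434·(Kᵢ + α·Naᵢ) = Kₒ + α·Naₒ → α = (3.7434·159.0 − 2.94) / (129.0 − 3.7434·29.1)
α = (595.2 − 2.94) / (129.0 − 108.9) = 592.3/20.07 = 29.52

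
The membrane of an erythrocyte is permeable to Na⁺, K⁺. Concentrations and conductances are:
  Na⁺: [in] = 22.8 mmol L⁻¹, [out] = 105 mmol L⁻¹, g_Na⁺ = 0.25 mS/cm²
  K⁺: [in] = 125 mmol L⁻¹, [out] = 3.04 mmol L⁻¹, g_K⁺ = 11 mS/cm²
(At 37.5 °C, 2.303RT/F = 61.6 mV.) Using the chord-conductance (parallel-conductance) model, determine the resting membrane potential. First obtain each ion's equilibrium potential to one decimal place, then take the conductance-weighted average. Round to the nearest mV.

E_Na⁺ = (61.6/1)·log₁₀(105/22.8) = 40.9 mV
E_K⁺ = (61.6/1)·log₁₀(3.04/125) = -99.4 mV
Vm = (Σ gᵢEᵢ)/(Σ gᵢ) = (0.25·40.9 + 11·-99.4) / (0.25 + 11)
= -1083.18 / 11.25 = -96.28 mV

-96 mV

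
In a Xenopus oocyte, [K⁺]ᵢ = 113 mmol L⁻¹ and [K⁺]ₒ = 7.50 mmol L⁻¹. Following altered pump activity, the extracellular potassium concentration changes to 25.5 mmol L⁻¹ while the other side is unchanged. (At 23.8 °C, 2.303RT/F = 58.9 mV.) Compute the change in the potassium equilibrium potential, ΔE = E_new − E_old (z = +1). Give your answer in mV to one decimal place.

E_old = (58.9/1)·log₁₀(7.50/113) = -69.39 mV
E_new = (58.9/1)·log₁₀(25.5/113) = -38.08 mV
ΔE = -38.08 − (-69.39) = 31.30 mV

31.3 mV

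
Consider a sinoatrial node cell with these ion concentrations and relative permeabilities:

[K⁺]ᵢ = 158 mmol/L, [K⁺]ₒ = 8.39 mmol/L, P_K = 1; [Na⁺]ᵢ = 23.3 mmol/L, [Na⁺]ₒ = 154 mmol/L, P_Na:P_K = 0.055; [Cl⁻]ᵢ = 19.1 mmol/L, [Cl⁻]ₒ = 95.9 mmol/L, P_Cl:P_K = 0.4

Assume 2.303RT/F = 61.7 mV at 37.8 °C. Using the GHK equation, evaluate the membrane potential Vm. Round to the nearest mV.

-56 mV

Vm = 61.7 · log₁₀[(Σ P·[cation]ₒ + Σ P·[anion]ᵢ) / (Σ P·[cation]ᵢ + Σ P·[anion]ₒ)]
Numerator = 1×8.39 + 0.055×154 + 0.4×19.1 = 24.5
Denominator = 1×158 + 0.055×23.3 + 0.4×95.9 = 197.6
Vm = 61.7 · log₁₀(0.12396) = 61.7 × (-0.9067) = -55.94 mV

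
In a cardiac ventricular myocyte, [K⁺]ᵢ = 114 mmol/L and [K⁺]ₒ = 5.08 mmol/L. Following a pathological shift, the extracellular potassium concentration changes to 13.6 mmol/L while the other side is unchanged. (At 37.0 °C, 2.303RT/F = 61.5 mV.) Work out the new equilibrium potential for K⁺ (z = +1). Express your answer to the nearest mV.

After the shift: [K⁺]_out = 13.6, [K⁺]_in = 114 mmol/L.
E_new = (61.5/1)·log₁₀(13.6/114) = 61.50 · (-0.9234) = -56.79 mV

-57 mV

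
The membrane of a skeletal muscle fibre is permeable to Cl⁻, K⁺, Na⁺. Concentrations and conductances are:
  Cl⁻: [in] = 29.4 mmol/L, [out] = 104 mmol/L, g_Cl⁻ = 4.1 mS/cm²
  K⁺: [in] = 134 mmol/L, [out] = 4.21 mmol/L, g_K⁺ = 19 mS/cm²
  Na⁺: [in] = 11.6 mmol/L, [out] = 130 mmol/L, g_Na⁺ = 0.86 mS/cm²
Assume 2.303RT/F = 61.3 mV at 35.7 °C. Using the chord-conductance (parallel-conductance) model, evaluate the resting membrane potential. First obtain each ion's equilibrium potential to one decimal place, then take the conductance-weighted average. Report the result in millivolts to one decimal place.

E_Cl⁻ = (61.3/-1)·log₁₀(104/29.4) = -33.6 mV
E_K⁺ = (61.3/1)·log₁₀(4.21/134) = -92.1 mV
E_Na⁺ = (61.3/1)·log₁₀(130/11.6) = 64.3 mV
Vm = (Σ gᵢEᵢ)/(Σ gᵢ) = (4.1·-33.6 + 19·-92.1 + 0.86·64.3) / (4.1 + 19 + 0.86)
= -1832.36 / 23.96 = -76.48 mV

-76.5 mV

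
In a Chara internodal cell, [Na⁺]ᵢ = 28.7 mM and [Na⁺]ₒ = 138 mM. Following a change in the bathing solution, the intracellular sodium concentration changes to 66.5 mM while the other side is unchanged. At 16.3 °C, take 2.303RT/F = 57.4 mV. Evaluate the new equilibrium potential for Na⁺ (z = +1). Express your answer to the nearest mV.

After the shift: [Na⁺]_out = 138, [Na⁺]_in = 66.5 mM.
E_new = (57.4/1)·log₁₀(138/66.5) = 57.40 · (0.3171) = 18.20 mV

18 mV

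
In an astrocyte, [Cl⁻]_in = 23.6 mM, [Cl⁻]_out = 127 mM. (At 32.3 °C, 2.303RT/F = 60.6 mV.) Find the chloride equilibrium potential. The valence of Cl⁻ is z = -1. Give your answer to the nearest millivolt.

E = (60.6/z) · log₁₀([Cl⁻]_out/[Cl⁻]_in) with z = -1.
For an anion, dividing by z = -1 reverses the sign.
= (60.6/-1) · log₁₀(127/23.6) = -60.60 · log₁₀(5.381)
= -60.60 · (0.7309) = -44.29 mV

-44 mV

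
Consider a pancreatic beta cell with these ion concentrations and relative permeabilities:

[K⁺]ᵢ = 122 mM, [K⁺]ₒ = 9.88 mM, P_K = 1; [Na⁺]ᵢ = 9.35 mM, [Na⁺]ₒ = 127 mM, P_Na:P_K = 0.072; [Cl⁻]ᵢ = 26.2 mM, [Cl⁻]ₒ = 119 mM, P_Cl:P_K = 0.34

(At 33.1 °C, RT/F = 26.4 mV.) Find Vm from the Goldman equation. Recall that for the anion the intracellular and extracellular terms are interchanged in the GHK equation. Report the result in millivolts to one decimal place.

Vm = 26.4 · ln[(Σ P·[cation]ₒ + Σ P·[anion]ᵢ) / (Σ P·[cation]ᵢ + Σ P·[anion]ₒ)]
Numerator = 1×9.88 + 0.072×127 + 0.34×26.2 = 27.93
Denominator = 1×122 + 0.072×9.35 + 0.34×119 = 163.1
Vm = 26.4 · ln(0.17122) = 26.4 × (-1.7648) = -46.59 mV

-46.6 mV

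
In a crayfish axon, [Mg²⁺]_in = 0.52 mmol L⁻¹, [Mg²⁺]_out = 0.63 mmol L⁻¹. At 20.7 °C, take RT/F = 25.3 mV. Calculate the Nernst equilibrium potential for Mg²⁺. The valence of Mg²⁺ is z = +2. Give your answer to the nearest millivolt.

2 mV

E = (25.3/z) · ln([Mg²⁺]_out/[Mg²⁺]_in) with z = +2.
= (25.3/2) · ln(0.63/0.52) = 12.65 · ln(1.212)
= 12.65 · (0.1919) = 2.43 mV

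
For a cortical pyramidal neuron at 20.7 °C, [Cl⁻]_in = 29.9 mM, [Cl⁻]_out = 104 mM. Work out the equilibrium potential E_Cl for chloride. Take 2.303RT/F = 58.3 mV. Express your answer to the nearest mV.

-32 mV

E = (58.3/z) · log₁₀([Cl⁻]_out/[Cl⁻]_in) with z = -1.
For an anion, dividing by z = -1 reverses the sign.
= (58.3/-1) · log₁₀(104/29.9) = -58.30 · log₁₀(3.478)
= -58.30 · (0.5414) = -31.56 mV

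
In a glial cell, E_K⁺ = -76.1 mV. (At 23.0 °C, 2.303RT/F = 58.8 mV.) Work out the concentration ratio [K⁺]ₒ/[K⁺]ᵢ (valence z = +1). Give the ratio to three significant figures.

0.0508

log₁₀([out]/[in]) = E·z/(58.8) = -76.1 × 1 / 58.8 = -1.2942
[out]/[in] = 10^(-1.2942) = 0.05079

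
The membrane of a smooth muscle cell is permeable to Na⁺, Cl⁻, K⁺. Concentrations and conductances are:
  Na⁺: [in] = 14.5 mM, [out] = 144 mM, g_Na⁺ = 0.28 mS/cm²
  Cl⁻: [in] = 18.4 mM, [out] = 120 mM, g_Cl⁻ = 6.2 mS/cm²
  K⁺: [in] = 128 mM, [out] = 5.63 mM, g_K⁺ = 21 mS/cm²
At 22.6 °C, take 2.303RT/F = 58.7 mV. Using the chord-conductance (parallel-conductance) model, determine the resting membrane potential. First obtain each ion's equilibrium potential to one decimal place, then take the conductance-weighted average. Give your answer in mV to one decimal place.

E_Na⁺ = (58.7/1)·log₁₀(144/14.5) = 58.5 mV
E_Cl⁻ = (58.7/-1)·log₁₀(120/18.4) = -47.8 mV
E_K⁺ = (58.7/1)·log₁₀(5.63/128) = -79.6 mV
Vm = (Σ gᵢEᵢ)/(Σ gᵢ) = (0.28·58.5 + 6.2·-47.8 + 21·-79.6) / (0.28 + 6.2 + 21)
= -1951.58 / 27.48 = -71.02 mV

-71.0 mV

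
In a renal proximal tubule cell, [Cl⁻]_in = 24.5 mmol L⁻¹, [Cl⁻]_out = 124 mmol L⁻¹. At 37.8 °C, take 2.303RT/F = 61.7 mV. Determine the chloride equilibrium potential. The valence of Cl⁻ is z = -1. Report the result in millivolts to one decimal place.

E = (61.7/z) · log₁₀([Cl⁻]_out/[Cl⁻]_in) with z = -1.
For an anion, dividing by z = -1 reverses the sign.
= (61.7/-1) · log₁₀(124/24.5) = -61.70 · log₁₀(5.061)
= -61.70 · (0.7043) = -43.45 mV

-43.5 mV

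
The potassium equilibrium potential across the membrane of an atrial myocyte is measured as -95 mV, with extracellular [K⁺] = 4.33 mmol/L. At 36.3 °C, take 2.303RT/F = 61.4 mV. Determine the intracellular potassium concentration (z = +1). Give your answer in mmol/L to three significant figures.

Nernst: E = (61.4/1) · log₁₀([out]/[in]), so log₁₀([out]/[in]) = -95.0 × 1 / 61.4 = -1.5472.
[out]/[in] = 10^(-1.5472) = 0.02836.
[in] = 4.33 / 0.02836 = 152.7 mmol/L.

153 mmol/L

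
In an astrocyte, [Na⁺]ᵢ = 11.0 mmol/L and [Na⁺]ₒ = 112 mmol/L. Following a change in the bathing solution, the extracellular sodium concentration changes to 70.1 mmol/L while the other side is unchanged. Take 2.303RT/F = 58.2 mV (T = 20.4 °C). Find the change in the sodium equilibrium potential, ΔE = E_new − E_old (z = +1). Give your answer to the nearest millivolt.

-12 mV

E_old = (58.2/1)·log₁₀(112/11.0) = 58.66 mV
E_new = (58.2/1)·log₁₀(70.1/11.0) = 46.81 mV
ΔE = 46.81 − (58.66) = -11.84 mV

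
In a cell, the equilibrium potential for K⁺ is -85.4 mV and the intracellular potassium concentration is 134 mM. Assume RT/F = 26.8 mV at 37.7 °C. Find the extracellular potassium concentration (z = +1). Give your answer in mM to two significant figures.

Nernst: E = (26.8/1) · ln([out]/[in]), so ln([out]/[in]) = -85.4 × 1 / 26.8 = -3.1866.
[out]/[in] = e^(-3.1866) = 0.04131.
[out] = 0.04131 × 134 = 5.536 mM.

5.5 mM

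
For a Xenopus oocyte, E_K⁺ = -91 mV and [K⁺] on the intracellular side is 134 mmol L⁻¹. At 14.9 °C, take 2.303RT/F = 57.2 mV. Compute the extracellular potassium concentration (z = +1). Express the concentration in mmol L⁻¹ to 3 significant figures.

Nernst: E = (57.2/1) · log₁₀([out]/[in]), so log₁₀([out]/[in]) = -91.0 × 1 / 57.2 = -1.5909.
[out]/[in] = 10^(-1.5909) = 0.02565.
[out] = 0.02565 × 134 = 3.437 mmol L⁻¹.

3.44 mmol L⁻¹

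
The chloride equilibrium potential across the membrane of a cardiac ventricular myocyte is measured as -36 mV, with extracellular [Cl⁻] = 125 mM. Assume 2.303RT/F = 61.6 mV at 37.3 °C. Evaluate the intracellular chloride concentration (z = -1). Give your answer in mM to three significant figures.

32.5 mM

Nernst: E = (61.6/-1) · log₁₀([out]/[in]), so log₁₀([out]/[in]) = -36.0 × -1 / 61.6 = 0.5844.
[out]/[in] = 10^(0.5844) = 3.841.
[in] = 125 / 3.841 = 32.55 mM.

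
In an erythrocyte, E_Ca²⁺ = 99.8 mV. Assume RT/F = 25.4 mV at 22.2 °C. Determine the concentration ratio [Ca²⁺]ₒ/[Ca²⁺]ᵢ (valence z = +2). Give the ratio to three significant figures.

ln([out]/[in]) = E·z/(25.4) = 99.8 × 2 / 25.4 = 7.8583
[out]/[in] = e^(7.8583) = 2587

2590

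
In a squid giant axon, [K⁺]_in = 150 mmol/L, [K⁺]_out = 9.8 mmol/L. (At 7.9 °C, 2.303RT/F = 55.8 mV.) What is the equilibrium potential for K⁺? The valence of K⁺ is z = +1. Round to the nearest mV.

E = (55.8/z) · log₁₀([K⁺]_out/[K⁺]_in) with z = +1.
= (55.8/1) · log₁₀(9.8/150) = 55.80 · log₁₀(0.06533)
= 55.80 · (-1.1849) = -66.12 mV

-66 mV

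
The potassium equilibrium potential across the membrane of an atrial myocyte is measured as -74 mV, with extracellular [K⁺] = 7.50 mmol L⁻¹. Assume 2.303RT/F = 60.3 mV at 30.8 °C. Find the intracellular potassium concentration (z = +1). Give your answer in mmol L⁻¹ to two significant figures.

Nernst: E = (60.3/1) · log₁₀([out]/[in]), so log₁₀([out]/[in]) = -74.0 × 1 / 60.3 = -1.2272.
[out]/[in] = 10^(-1.2272) = 0.05927.
[in] = 7.50 / 0.05927 = 126.5 mmol L⁻¹.

130 mmol L⁻¹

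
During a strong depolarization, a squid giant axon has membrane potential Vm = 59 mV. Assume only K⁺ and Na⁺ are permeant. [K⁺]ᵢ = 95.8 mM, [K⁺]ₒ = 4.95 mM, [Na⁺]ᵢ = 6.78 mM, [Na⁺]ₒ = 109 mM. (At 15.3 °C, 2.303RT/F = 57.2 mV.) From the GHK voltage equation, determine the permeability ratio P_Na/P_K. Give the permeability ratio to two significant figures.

28

Let α = P_Na/P_K. GHK: Vm = 57.2·log₁₀[(Kₒ + α·Naₒ)/(Kᵢ + α·Naᵢ)].
10^(Vm/57.2) = 10^(59.0/57.2) = 10.751
So 10.751·(Kᵢ + α·Naᵢ) = Kₒ + α·Naₒ → α = (10.751·95.8 − 4.95) / (109.0 − 10.751·6.78)
α = (1030 − 4.95) / (109.0 − 72.9) = 1025/36.1 = 28.39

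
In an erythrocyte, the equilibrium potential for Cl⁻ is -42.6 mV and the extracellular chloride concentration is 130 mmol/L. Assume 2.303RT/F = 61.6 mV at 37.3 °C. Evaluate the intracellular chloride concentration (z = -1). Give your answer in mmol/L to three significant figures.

Nernst: E = (61.6/-1) · log₁₀([out]/[in]), so log₁₀([out]/[in]) = -42.6 × -1 / 61.6 = 0.6916.
[out]/[in] = 10^(0.6916) = 4.915.
[in] = 130 / 4.915 = 26.45 mmol/L.

26.4 mmol/L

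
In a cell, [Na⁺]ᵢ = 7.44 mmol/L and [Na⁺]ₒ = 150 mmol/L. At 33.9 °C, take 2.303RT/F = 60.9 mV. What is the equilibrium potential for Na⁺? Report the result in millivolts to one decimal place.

79.4 mV

E = (60.9/z) · log₁₀([Na⁺]_out/[Na⁺]_in) with z = +1.
= (60.9/1) · log₁₀(150/7.44) = 60.90 · log₁₀(20.16)
= 60.90 · (1.3045) = 79.45 mV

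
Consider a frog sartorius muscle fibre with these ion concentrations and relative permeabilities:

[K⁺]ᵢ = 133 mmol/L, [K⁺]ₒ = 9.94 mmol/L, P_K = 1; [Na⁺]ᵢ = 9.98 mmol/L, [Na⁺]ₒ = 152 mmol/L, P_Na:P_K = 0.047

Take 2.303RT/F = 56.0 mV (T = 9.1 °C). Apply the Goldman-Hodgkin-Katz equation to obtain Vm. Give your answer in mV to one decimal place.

-50.0 mV

Vm = 56.0 · log₁₀[(Σ P·[cation]ₒ + Σ P·[anion]ᵢ) / (Σ P·[cation]ᵢ + Σ P·[anion]ₒ)]
Numerator = 1×9.94 + 0.047×152 = 17.08
Denominator = 1×133 + 0.047×9.98 = 133.5
Vm = 56.0 · log₁₀(0.128) = 56.0 × (-0.8928) = -50.00 mV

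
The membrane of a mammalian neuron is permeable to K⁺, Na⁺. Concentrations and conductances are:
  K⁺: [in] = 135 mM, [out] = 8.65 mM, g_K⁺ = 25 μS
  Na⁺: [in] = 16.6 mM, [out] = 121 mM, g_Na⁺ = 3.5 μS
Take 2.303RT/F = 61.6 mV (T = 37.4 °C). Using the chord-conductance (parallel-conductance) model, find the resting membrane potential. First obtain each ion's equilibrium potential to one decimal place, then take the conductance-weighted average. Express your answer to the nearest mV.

-58 mV

E_K⁺ = (61.6/1)·log₁₀(8.65/135) = -73.5 mV
E_Na⁺ = (61.6/1)·log₁₀(121/16.6) = 53.1 mV
Vm = (Σ gᵢEᵢ)/(Σ gᵢ) = (25·-73.5 + 3.5·53.1) / (25 + 3.5)
= -1651.65 / 28.5 = -57.95 mV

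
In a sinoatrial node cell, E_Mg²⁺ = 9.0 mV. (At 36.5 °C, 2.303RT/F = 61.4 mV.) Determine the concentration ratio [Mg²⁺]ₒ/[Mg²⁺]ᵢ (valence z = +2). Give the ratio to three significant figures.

1.96

log₁₀([out]/[in]) = E·z/(61.4) = 9.0 × 2 / 61.4 = 0.2932
[out]/[in] = 10^(0.2932) = 1.964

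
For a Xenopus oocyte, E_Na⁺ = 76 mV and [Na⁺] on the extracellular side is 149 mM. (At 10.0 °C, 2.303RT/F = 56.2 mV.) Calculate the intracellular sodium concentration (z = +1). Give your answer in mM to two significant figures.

Nernst: E = (56.2/1) · log₁₀([out]/[in]), so log₁₀([out]/[in]) = 76.0 × 1 / 56.2 = 1.3523.
[out]/[in] = 10^(1.3523) = 22.51.
[in] = 149 / 22.51 = 6.62 mM.

6.6 mM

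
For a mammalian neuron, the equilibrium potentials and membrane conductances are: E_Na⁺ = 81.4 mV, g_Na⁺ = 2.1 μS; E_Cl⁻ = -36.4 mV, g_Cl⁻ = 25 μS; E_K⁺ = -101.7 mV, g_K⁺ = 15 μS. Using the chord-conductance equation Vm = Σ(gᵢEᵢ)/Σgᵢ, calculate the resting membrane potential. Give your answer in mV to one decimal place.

Σ gᵢEᵢ = 2.1·(81.4) + 25·(-36.4) + 15·(-101.7) = -2264.56
Σ gᵢ = 2.1 + 25 + 15 = 42.1
Vm = -2264.56 / 42.1 = -53.79 mV

-53.8 mV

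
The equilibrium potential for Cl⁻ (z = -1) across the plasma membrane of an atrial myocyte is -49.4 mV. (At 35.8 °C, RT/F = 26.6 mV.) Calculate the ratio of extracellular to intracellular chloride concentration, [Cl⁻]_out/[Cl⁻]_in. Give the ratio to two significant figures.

6.4

ln([out]/[in]) = E·z/(26.6) = -49.4 × -1 / 26.6 = 1.8571
[out]/[in] = e^(1.8571) = 6.405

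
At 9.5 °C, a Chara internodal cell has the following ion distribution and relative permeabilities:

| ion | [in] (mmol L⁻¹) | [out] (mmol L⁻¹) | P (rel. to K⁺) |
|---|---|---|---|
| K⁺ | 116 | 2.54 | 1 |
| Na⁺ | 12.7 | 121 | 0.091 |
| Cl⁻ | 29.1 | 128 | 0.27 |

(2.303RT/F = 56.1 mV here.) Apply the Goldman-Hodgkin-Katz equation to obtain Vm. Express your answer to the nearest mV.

-48 mV

Vm = 56.1 · log₁₀[(Σ P·[cation]ₒ + Σ P·[anion]ᵢ) / (Σ P·[cation]ᵢ + Σ P·[anion]ₒ)]
Numerator = 1×2.54 + 0.091×121 + 0.27×29.1 = 21.41
Denominator = 1×116 + 0.091×12.7 + 0.27×128 = 151.7
Vm = 56.1 · log₁₀(0.14111) = 56.1 × (-0.8505) = -47.71 mV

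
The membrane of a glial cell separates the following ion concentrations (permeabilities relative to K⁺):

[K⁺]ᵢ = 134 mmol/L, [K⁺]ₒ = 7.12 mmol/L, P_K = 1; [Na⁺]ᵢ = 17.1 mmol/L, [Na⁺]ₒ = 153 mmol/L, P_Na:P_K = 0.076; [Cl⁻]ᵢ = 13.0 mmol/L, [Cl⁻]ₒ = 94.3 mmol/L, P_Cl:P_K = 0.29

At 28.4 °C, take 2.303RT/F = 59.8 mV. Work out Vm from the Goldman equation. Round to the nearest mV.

-51 mV

Vm = 59.8 · log₁₀[(Σ P·[cation]ₒ + Σ P·[anion]ᵢ) / (Σ P·[cation]ᵢ + Σ P·[anion]ₒ)]
Numerator = 1×7.12 + 0.076×153 + 0.29×13.0 = 22.52
Denominator = 1×134 + 0.076×17.1 + 0.29×94.3 = 162.6
Vm = 59.8 · log₁₀(0.13845) = 59.8 × (-0.8587) = -51.35 mV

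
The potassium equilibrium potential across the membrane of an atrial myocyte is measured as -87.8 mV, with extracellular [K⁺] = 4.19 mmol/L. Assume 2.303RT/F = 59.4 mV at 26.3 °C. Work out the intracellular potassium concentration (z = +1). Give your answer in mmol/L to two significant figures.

130 mmol/L

Nernst: E = (59.4/1) · log₁₀([out]/[in]), so log₁₀([out]/[in]) = -87.8 × 1 / 59.4 = -1.4781.
[out]/[in] = 10^(-1.4781) = 0.03326.
[in] = 4.19 / 0.03326 = 126 mmol/L.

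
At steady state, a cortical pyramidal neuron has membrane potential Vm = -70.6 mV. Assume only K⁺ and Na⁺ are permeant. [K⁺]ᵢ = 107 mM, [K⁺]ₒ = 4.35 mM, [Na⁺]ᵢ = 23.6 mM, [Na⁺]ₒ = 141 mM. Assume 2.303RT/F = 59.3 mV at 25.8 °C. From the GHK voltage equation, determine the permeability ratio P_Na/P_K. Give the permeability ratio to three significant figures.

Let α = P_Na/P_K. GHK: Vm = 59.3·log₁₀[(Kₒ + α·Naₒ)/(Kᵢ + α·Naᵢ)].
10^(Vm/59.3) = 10^(-70.6/59.3) = 0.064483
So 0.064483·(Kᵢ + α·Naᵢ) = Kₒ + α·Naₒ → α = (0.064483·107.0 − 4.35) / (141.0 − 0.064483·23.6)
α = (6.9 − 4.35) / (141.0 − 1.522) = 2.55/139.5 = 0.01828

0.0183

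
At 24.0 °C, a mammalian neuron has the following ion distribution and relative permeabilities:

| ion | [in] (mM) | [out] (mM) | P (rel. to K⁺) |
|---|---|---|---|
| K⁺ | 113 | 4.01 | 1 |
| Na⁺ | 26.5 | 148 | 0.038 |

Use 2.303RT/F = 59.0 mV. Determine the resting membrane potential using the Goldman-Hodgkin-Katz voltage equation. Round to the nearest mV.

-63 mV

Vm = 59.0 · log₁₀[(Σ P·[cation]ₒ + Σ P·[anion]ᵢ) / (Σ P·[cation]ᵢ + Σ P·[anion]ₒ)]
Numerator = 1×4.01 + 0.038×148 = 9.634
Denominator = 1×113 + 0.038×26.5 = 114
Vm = 59.0 · log₁₀(0.084504) = 59.0 × (-1.0731) = -63.31 mV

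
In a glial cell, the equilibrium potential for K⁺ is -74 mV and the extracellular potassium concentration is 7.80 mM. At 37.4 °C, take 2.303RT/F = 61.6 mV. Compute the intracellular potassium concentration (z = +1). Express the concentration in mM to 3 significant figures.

124 mM

Nernst: E = (61.6/1) · log₁₀([out]/[in]), so log₁₀([out]/[in]) = -74.0 × 1 / 61.6 = -1.2013.
[out]/[in] = 10^(-1.2013) = 0.06291.
[in] = 7.80 / 0.06291 = 124 mM.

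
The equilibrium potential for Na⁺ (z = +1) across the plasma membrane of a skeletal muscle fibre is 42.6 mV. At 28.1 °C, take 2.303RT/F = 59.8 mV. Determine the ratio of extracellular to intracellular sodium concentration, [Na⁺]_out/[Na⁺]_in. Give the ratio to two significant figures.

5.2

log₁₀([out]/[in]) = E·z/(59.8) = 42.6 × 1 / 59.8 = 0.7124
[out]/[in] = 10^(0.7124) = 5.157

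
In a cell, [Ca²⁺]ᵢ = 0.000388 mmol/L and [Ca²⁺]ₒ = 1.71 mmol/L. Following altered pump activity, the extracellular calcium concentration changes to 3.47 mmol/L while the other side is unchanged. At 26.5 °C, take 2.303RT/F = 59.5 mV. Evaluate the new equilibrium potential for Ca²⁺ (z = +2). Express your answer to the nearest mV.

118 mV

After the shift: [Ca²⁺]_out = 3.47, [Ca²⁺]_in = 0.000388 mmol/L.
E_new = (59.5/2)·log₁₀(3.47/0.000388) = 29.75 · (3.9515) = 117.56 mV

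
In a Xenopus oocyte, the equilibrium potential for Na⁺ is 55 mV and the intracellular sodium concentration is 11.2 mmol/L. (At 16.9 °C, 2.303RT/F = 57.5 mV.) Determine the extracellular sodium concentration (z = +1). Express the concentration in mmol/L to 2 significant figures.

Nernst: E = (57.5/1) · log₁₀([out]/[in]), so log₁₀([out]/[in]) = 55.0 × 1 / 57.5 = 0.9565.
[out]/[in] = 10^(0.9565) = 9.047.
[out] = 9.047 × 11.2 = 101.3 mmol/L.

100 mmol/L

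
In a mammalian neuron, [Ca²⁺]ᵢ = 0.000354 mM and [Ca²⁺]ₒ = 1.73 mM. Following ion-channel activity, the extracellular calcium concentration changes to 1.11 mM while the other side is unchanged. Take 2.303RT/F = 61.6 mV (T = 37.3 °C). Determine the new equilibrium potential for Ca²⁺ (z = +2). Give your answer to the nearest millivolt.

After the shift: [Ca²⁺]_out = 1.11, [Ca²⁺]_in = 0.000354 mM.
E_new = (61.6/2)·log₁₀(1.11/0.000354) = 30.80 · (3.4963) = 107.69 mV

108 mV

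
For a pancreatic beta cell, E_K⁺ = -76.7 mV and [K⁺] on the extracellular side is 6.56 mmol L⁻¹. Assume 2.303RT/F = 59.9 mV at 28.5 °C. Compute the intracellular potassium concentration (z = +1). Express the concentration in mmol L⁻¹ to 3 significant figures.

Nernst: E = (59.9/1) · log₁₀([out]/[in]), so log₁₀([out]/[in]) = -76.7 × 1 / 59.9 = -1.2805.
[out]/[in] = 10^(-1.2805) = 0.05242.
[in] = 6.56 / 0.05242 = 125.1 mmol L⁻¹.

125 mmol L⁻¹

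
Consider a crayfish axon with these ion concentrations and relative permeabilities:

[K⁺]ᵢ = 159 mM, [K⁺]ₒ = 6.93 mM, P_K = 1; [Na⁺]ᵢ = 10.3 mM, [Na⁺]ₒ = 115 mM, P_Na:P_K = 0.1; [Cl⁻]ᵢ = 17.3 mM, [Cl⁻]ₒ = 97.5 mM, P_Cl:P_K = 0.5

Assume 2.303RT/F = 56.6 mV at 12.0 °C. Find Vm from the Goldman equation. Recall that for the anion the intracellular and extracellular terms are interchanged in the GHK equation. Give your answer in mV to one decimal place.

Vm = 56.6 · log₁₀[(Σ P·[cation]ₒ + Σ P·[anion]ᵢ) / (Σ P·[cation]ᵢ + Σ P·[anion]ₒ)]
Numerator = 1×6.93 + 0.1×115 + 0.5×17.3 = 27.08
Denominator = 1×159 + 0.1×10.3 + 0.5×97.5 = 208.8
Vm = 56.6 · log₁₀(0.12971) = 56.6 × (-0.8870) = -50.21 mV

-50.2 mV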